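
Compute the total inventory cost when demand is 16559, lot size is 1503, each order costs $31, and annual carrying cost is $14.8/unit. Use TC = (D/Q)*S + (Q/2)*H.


TC = 16559/1503 * 31 + 1503/2 * 14.8

$11463.74


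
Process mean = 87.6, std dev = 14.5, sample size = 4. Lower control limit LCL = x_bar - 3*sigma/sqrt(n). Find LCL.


LCL = 87.6 - 3 * 14.5 / sqrt(4)

65.85


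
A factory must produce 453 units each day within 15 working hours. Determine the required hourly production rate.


Formula: Production Rate = Daily Demand / Available Hours
Rate = 453 units/day / 15 hours/day
Rate = 30.2 units/hour

30.2 units/hour


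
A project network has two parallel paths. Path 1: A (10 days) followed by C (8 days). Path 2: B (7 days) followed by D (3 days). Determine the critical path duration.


Path 1 = 10 + 8 = 18 days
Path 2 = 7 + 3 = 10 days
Duration = max(18, 10) = 18 days

18 days


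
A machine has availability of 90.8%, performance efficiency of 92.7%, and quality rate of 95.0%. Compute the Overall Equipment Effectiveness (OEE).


Formula: OEE = Availability * Performance * Quality / 10000
A * P = 90.8% * 92.7% / 100 = 84.17%
OEE = 84.17% * 95.0% / 100 = 80.0%

80.0%


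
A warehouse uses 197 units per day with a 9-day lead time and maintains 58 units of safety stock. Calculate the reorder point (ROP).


Formula: ROP = (Daily Demand * Lead Time) + Safety Stock
Demand during lead time = 197 * 9 = 1773 units
ROP = 1773 + 58 = 1831 units

1831 units


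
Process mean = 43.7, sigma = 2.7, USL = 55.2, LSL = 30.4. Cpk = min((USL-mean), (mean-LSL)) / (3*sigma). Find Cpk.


Cpu = (55.2 - 43.7) / (3 * 2.7) = 1.42
Cpl = (43.7 - 30.4) / (3 * 2.7) = 1.64
Cpk = min(1.42, 1.64) = 1.42

1.42


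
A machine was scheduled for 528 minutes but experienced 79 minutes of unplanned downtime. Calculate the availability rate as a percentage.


Formula: Availability = (Planned Time - Downtime) / Planned Time * 100
Uptime = 528 - 79 = 449 min
Availability = 449 / 528 * 100 = 85.0%

85.0%


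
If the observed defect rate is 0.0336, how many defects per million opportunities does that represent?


DPMO = defect_rate * 1000000 = 0.0336 * 1000000

33600


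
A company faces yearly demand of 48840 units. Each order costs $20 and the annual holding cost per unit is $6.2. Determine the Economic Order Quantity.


Formula: EOQ = sqrt(2 * D * S / H)
Numerator: 2 * 48840 * 20 = 1953600
2DS/H = 1953600 / 6.2 = 315096.8
EOQ = sqrt(315096.8) = 561.3 units

561.3 units


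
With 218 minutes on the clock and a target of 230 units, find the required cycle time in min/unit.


Formula: CT = Available Time / Number of Units
CT = 218 min / 230 units
CT = 0.95 min/unit

0.95 min/unit


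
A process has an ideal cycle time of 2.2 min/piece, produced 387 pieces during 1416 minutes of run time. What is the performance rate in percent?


Formula: Performance = (Ideal CT * Total Count) / Run Time * 100
Ideal output time = 2.2 * 387 = 851.4 min
Performance = 851.4 / 1416 * 100 = 60.1%

60.1%


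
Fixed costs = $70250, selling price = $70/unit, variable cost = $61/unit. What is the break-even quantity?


Formula: BEQ = Fixed Costs / (Price - Variable Cost)
Contribution margin = $70 - $61 = $9/unit
BEQ = ceil($70250 / $9/unit) = ceil(7805.56) = 7806 units

7806 units


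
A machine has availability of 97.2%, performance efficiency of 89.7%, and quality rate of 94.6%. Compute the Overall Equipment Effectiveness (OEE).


Formula: OEE = Availability * Performance * Quality / 10000
A * P = 97.2% * 89.7% / 100 = 87.19%
OEE = 87.19% * 94.6% / 100 = 82.5%

82.5%


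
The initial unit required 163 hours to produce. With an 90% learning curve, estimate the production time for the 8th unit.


Formula: T_n = T_1 * (learning_rate)^(log2(n)) where learning_rate = rate/100
Doublings = log2(8) = 3
T_n = 163 * 0.9^3
T_n = 163 * 0.729 = 118.8 hours

118.8 hours


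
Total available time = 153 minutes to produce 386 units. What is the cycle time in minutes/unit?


Formula: CT = Available Time / Number of Units
CT = 153 min / 386 units
CT = 0.4 min/unit

0.4 min/unit


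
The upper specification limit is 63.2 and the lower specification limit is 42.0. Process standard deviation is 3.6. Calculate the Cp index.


Cp = (63.2 - 42.0) / (6 * 3.6)

0.98


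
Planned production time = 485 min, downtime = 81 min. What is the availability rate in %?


Formula: Availability = (Planned Time - Downtime) / Planned Time * 100
Uptime = 485 - 81 = 404 min
Availability = 404 / 485 * 100 = 83.3%

83.3%


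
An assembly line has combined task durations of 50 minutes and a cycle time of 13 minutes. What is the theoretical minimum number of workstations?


Formula: N_min = ceil(Sum of Task Times / Cycle Time)
N_min = ceil(50 min / 13 min) = ceil(3.8462)
N_min = 4 stations

4


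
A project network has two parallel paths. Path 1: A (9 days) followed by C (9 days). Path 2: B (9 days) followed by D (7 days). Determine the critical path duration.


Path 1 = 9 + 9 = 18 days
Path 2 = 9 + 7 = 16 days
Duration = max(18, 16) = 18 days

18 days


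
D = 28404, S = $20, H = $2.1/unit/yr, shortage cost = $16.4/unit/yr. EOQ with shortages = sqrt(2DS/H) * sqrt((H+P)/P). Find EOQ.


Formula: EOQ* = sqrt(2DS/H) * sqrt((H+P)/P)
Base EOQ = sqrt(2*28404*20/2.1) = 735.55 units
Correction = sqrt((2.1+16.4)/16.4) = 1.0621
EOQ* = 735.55 * 1.0621 = 781.2 units

781.2 units


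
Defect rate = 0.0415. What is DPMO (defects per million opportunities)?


DPMO = defect_rate * 1000000 = 0.0415 * 1000000

41500


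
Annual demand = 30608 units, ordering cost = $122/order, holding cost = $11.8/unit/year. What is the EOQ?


Formula: EOQ = sqrt(2 * D * S / H)
Numerator: 2 * 30608 * 122 = 7468352
2DS/H = 7468352 / 11.8 = 632911.2
EOQ = sqrt(632911.2) = 795.6 units

795.6 units


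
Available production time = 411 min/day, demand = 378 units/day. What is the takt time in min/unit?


Formula: Takt Time = Available Production Time / Customer Demand
Takt = 411 min/day / 378 units/day
Takt = 1.09 min/unit

1.09 min/unit


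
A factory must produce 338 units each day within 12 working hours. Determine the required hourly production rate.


Formula: Production Rate = Daily Demand / Available Hours
Rate = 338 units/day / 12 hours/day
Rate = 28.2 units/hour

28.2 units/hour


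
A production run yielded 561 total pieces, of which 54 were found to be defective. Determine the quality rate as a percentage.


Formula: Quality Rate = Good Pieces / Total Pieces * 100
Good pieces = 561 - 54 = 507
QR = 507 / 561 * 100 = 90.4%

90.4%


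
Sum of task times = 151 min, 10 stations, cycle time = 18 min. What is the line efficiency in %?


Formula: Efficiency = Sum of Task Times / (N_stations * CT) * 100
Total station capacity = 10 stations * 18 min = 180 min
Efficiency = 151 / 180 * 100 = 83.9%

83.9%


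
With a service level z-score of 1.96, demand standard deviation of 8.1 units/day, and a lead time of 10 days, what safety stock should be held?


Formula: SS = z * sigma_d * sqrt(LT)
sqrt(LT) = sqrt(10) = 3.1623
SS = 1.96 * 8.1 * 3.1623
SS = 50.2 units

50.2 units


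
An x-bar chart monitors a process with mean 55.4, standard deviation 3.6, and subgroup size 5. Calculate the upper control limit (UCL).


UCL = 55.4 + 3 * 3.6 / sqrt(5)

60.23


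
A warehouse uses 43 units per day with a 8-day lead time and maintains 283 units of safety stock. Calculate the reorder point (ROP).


Formula: ROP = (Daily Demand * Lead Time) + Safety Stock
Demand during lead time = 43 * 8 = 344 units
ROP = 344 + 283 = 627 units

627 units


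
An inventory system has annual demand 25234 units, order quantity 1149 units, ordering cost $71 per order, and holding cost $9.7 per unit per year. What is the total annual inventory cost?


TC = 25234/1149 * 71 + 1149/2 * 9.7

$7131.93


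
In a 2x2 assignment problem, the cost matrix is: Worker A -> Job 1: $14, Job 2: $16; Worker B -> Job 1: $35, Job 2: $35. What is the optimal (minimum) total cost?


Option 1: A->1 + B->2 = $14 + $35 = $49
Option 2: A->2 + B->1 = $16 + $35 = $51
Min cost = min($49, $51) = $49

$49


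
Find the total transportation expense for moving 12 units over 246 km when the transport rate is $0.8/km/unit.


TC = dist * cost * units = 246 * 0.8 * 12 = $2361.60

$2361.60


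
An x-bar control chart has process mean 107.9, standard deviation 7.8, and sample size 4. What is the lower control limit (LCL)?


LCL = 107.9 - 3 * 7.8 / sqrt(4)

96.2


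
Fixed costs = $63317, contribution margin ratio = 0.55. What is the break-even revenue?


Formula: BER = Fixed Costs / Contribution Margin Ratio
BER = $63317 / 0.55
BER = $115121.82 (to the nearest cent)

$115121.82


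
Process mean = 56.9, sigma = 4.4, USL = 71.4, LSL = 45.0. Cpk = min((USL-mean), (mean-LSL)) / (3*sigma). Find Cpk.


Cpu = (71.4 - 56.9) / (3 * 4.4) = 1.1
Cpl = (56.9 - 45.0) / (3 * 4.4) = 0.9
Cpk = min(1.1, 0.9) = 0.9

0.9


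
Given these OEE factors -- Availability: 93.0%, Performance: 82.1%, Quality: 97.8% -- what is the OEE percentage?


Formula: OEE = Availability * Performance * Quality / 10000
A * P = 93.0% * 82.1% / 100 = 76.35%
OEE = 76.35% * 97.8% / 100 = 74.7%

74.7%


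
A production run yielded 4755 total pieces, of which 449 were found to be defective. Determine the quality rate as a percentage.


Formula: Quality Rate = Good Pieces / Total Pieces * 100
Good pieces = 4755 - 449 = 4306
QR = 4306 / 4755 * 100 = 90.6%

90.6%


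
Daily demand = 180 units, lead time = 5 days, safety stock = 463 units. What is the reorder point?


Formula: ROP = (Daily Demand * Lead Time) + Safety Stock
Demand during lead time = 180 * 5 = 900 units
ROP = 900 + 463 = 1363 units

1363 units


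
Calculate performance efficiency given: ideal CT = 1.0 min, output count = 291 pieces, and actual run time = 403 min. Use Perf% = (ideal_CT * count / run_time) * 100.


Formula: Performance = (Ideal CT * Total Count) / Run Time * 100
Ideal output time = 1.0 * 291 = 291.0 min
Performance = 291.0 / 403 * 100 = 72.2%

72.2%


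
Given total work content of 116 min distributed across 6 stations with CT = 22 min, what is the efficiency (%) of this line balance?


Formula: Efficiency = Sum of Task Times / (N_stations * CT) * 100
Total station capacity = 6 stations * 22 min = 132 min
Efficiency = 116 / 132 * 100 = 87.9%

87.9%


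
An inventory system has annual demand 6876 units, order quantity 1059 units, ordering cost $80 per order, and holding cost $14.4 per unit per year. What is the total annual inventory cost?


TC = 6876/1059 * 80 + 1059/2 * 14.4

$8144.23


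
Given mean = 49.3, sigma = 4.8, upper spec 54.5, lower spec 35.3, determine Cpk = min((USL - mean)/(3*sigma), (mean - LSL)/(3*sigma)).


Cpu = (54.5 - 49.3) / (3 * 4.8) = 0.36
Cpl = (49.3 - 35.3) / (3 * 4.8) = 0.97
Cpk = min(0.36, 0.97) = 0.36

0.36


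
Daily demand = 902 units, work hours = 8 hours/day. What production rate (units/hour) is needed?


Formula: Production Rate = Daily Demand / Available Hours
Rate = 902 units/day / 8 hours/day
Rate = 112.8 units/hour

112.8 units/hour


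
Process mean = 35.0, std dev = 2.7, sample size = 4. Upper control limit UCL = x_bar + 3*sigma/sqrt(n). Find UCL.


UCL = 35.0 + 3 * 2.7 / sqrt(4)

39.05


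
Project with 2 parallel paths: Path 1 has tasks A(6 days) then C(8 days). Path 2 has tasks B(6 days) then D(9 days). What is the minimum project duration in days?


Path 1 = 6 + 8 = 14 days
Path 2 = 6 + 9 = 15 days
Duration = max(14, 15) = 15 days

15 days


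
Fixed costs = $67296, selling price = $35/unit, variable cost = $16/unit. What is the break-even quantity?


Formula: BEQ = Fixed Costs / (Price - Variable Cost)
Contribution margin = $35 - $16 = $19/unit
BEQ = ceil($67296 / $19/unit) = ceil(3541.89) = 3542 units

3542 units


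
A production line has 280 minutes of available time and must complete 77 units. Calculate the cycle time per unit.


Formula: CT = Available Time / Number of Units
CT = 280 min / 77 units
CT = 3.64 min/unit

3.64 min/unit


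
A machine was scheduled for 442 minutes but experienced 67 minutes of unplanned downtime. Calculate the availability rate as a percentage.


Formula: Availability = (Planned Time - Downtime) / Planned Time * 100
Uptime = 442 - 67 = 375 min
Availability = 375 / 442 * 100 = 84.8%

84.8%


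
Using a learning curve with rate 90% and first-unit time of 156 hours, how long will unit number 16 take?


Formula: T_n = T_1 * (learning_rate)^(log2(n)) where learning_rate = rate/100
Doublings = log2(16) = 4
T_n = 156 * 0.9^4
T_n = 156 * 0.6561 = 102.4 hours

102.4 hours


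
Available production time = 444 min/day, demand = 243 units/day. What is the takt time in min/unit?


Formula: Takt Time = Available Production Time / Customer Demand
Takt = 444 min/day / 243 units/day
Takt = 1.83 min/unit

1.83 min/unit


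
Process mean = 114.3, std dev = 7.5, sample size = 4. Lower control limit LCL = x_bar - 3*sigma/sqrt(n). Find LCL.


LCL = 114.3 - 3 * 7.5 / sqrt(4)

103.05


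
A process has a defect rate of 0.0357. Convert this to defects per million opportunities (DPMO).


DPMO = defect_rate * 1000000 = 0.0357 * 1000000

35700


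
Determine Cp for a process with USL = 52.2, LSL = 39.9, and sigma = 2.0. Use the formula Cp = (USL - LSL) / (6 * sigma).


Cp = (52.2 - 39.9) / (6 * 2.0)

1.03


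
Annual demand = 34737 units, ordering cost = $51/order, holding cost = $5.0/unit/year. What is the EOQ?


Formula: EOQ = sqrt(2 * D * S / H)
Numerator: 2 * 34737 * 51 = 3543174
2DS/H = 3543174 / 5.0 = 708634.8
EOQ = sqrt(708634.8) = 841.8 units

841.8 units


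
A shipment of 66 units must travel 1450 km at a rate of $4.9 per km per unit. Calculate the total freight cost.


TC = dist * cost * units = 1450 * 4.9 * 66 = $468930.00

$468930.00


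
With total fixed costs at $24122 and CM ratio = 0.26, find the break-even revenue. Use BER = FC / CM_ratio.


Formula: BER = Fixed Costs / Contribution Margin Ratio
BER = $24122 / 0.26
BER = $92776.92 (to the nearest cent)

$92776.92


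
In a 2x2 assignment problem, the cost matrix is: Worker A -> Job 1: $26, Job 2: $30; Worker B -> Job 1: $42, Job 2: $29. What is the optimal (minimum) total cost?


Option 1: A->1 + B->2 = $26 + $29 = $55
Option 2: A->2 + B->1 = $30 + $42 = $72
Min cost = min($55, $72) = $55

$55


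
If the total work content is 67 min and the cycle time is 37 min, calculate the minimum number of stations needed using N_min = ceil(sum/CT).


Formula: N_min = ceil(Sum of Task Times / Cycle Time)
N_min = ceil(67 min / 37 min) = ceil(1.8108)
N_min = 2 stations

2


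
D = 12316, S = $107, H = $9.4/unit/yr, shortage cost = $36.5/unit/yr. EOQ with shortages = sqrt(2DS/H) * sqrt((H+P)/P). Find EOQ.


Formula: EOQ* = sqrt(2DS/H) * sqrt((H+P)/P)
Base EOQ = sqrt(2*12316*107/9.4) = 529.51 units
Correction = sqrt((9.4+36.5)/36.5) = 1.1214
EOQ* = 529.51 * 1.1214 = 593.8 units

593.8 units


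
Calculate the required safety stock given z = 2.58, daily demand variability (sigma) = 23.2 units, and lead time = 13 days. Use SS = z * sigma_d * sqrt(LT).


Formula: SS = z * sigma_d * sqrt(LT)
sqrt(LT) = sqrt(13) = 3.6056
SS = 2.58 * 23.2 * 3.6056
SS = 215.8 units

215.8 units


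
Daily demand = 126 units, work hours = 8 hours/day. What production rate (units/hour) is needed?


Formula: Production Rate = Daily Demand / Available Hours
Rate = 126 units/day / 8 hours/day
Rate = 15.8 units/hour

15.8 units/hour


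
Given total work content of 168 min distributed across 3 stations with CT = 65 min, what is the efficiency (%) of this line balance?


Formula: Efficiency = Sum of Task Times / (N_stations * CT) * 100
Total station capacity = 3 stations * 65 min = 195 min
Efficiency = 168 / 195 * 100 = 86.2%

86.2%


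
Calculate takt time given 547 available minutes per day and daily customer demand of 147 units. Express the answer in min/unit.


Formula: Takt Time = Available Production Time / Customer Demand
Takt = 547 min/day / 147 units/day
Takt = 3.72 min/unit

3.72 min/unit


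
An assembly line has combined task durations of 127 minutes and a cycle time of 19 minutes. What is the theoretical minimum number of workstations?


Formula: N_min = ceil(Sum of Task Times / Cycle Time)
N_min = ceil(127 min / 19 min) = ceil(6.6842)
N_min = 7 stations

7


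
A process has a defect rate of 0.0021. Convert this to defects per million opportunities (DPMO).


DPMO = defect_rate * 1000000 = 0.0021 * 1000000

2100


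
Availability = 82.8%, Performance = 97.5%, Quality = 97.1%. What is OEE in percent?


Formula: OEE = Availability * Performance * Quality / 10000
A * P = 82.8% * 97.5% / 100 = 80.73%
OEE = 80.73% * 97.1% / 100 = 78.4%

78.4%


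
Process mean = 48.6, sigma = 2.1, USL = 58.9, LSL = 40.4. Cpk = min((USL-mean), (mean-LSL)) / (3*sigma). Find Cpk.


Cpu = (58.9 - 48.6) / (3 * 2.1) = 1.63
Cpl = (48.6 - 40.4) / (3 * 2.1) = 1.3
Cpk = min(1.63, 1.3) = 1.3

1.3


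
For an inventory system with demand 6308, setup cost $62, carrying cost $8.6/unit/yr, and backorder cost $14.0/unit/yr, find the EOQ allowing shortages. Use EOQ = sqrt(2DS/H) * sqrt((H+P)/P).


Formula: EOQ* = sqrt(2DS/H) * sqrt((H+P)/P)
Base EOQ = sqrt(2*6308*62/8.6) = 301.58 units
Correction = sqrt((8.6+14.0)/14.0) = 1.27055
EOQ* = 301.58 * 1.27055 = 383.2 units

383.2 units


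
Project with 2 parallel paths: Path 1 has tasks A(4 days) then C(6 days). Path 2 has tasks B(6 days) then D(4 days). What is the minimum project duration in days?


Path 1 = 4 + 6 = 10 days
Path 2 = 6 + 4 = 10 days
Duration = max(10, 10) = 10 days

10 days


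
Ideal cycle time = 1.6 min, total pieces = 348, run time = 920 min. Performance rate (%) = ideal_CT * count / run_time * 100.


Formula: Performance = (Ideal CT * Total Count) / Run Time * 100
Ideal output time = 1.6 * 348 = 556.8 min
Performance = 556.8 / 920 * 100 = 60.5%

60.5%


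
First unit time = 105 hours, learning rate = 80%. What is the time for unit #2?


Formula: T_n = T_1 * (learning_rate)^(log2(n)) where learning_rate = rate/100
Doublings = log2(2) = 1
T_n = 105 * 0.8^1
T_n = 105 * 0.8 = 84.0 hours

84.0 hours


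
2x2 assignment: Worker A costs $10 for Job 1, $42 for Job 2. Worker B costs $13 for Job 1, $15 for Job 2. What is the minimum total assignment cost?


Option 1: A->1 + B->2 = $10 + $15 = $25
Option 2: A->2 + B->1 = $42 + $13 = $55
Min cost = min($25, $55) = $25

$25


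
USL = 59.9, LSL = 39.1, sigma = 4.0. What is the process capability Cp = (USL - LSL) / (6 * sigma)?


Cp = (59.9 - 39.1) / (6 * 4.0)

0.87


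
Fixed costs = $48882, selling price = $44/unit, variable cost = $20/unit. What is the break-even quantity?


Formula: BEQ = Fixed Costs / (Price - Variable Cost)
Contribution margin = $44 - $20 = $24/unit
BEQ = ceil($48882 / $24/unit) = ceil(2036.75) = 2037 units

2037 units


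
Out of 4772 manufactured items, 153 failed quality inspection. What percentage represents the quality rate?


Formula: Quality Rate = Good Pieces / Total Pieces * 100
Good pieces = 4772 - 153 = 4619
QR = 4619 / 4772 * 100 = 96.8%

96.8%


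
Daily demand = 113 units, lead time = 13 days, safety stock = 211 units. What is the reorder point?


Formula: ROP = (Daily Demand * Lead Time) + Safety Stock
Demand during lead time = 113 * 13 = 1469 units
ROP = 1469 + 211 = 1680 units

1680 units


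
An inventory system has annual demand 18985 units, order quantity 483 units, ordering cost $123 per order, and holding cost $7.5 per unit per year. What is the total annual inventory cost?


TC = 18985/483 * 123 + 483/2 * 7.5

$6645.94


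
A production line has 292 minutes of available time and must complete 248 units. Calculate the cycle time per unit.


Formula: CT = Available Time / Number of Units
CT = 292 min / 248 units
CT = 1.18 min/unit

1.18 min/unit


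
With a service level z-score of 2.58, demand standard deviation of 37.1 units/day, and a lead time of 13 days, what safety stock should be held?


Formula: SS = z * sigma_d * sqrt(LT)
sqrt(LT) = sqrt(13) = 3.6056
SS = 2.58 * 37.1 * 3.6056
SS = 345.1 units

345.1 units


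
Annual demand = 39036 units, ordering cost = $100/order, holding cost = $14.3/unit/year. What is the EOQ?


Formula: EOQ = sqrt(2 * D * S / H)
Numerator: 2 * 39036 * 100 = 7807200
2DS/H = 7807200 / 14.3 = 545958.0
EOQ = sqrt(545958.0) = 738.9 units

738.9 units


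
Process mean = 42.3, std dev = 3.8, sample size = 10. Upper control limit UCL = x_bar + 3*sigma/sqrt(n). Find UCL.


UCL = 42.3 + 3 * 3.8 / sqrt(10)

45.9


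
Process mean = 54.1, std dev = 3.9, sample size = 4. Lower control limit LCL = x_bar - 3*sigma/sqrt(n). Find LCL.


LCL = 54.1 - 3 * 3.9 / sqrt(4)

48.25


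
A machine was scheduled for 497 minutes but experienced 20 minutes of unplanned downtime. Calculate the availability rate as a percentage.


Formula: Availability = (Planned Time - Downtime) / Planned Time * 100
Uptime = 497 - 20 = 477 min
Availability = 477 / 497 * 100 = 96.0%

96.0%


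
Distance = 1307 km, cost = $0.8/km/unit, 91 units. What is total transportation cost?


TC = dist * cost * units = 1307 * 0.8 * 91 = $95149.60

$95149.60


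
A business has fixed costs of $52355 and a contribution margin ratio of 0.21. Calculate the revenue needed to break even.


Formula: BER = Fixed Costs / Contribution Margin Ratio
BER = $52355 / 0.21
BER = $249309.52 (to the nearest cent)

$249309.52


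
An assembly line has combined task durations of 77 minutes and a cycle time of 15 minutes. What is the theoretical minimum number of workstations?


Formula: N_min = ceil(Sum of Task Times / Cycle Time)
N_min = ceil(77 min / 15 min) = ceil(5.1333)
N_min = 6 stations

6


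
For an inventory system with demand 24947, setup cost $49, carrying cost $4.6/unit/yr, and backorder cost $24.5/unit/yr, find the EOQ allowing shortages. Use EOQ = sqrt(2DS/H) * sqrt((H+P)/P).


Formula: EOQ* = sqrt(2DS/H) * sqrt((H+P)/P)
Base EOQ = sqrt(2*24947*49/4.6) = 729.03 units
Correction = sqrt((4.6+24.5)/24.5) = 1.08984
EOQ* = 729.03 * 1.08984 = 794.5 units

794.5 units


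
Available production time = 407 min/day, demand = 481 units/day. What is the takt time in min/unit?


Formula: Takt Time = Available Production Time / Customer Demand
Takt = 407 min/day / 481 units/day
Takt = 0.85 min/unit

0.85 min/unit


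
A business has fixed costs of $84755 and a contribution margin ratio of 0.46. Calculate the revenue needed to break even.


Formula: BER = Fixed Costs / Contribution Margin Ratio
BER = $84755 / 0.46
BER = $184250.00 (to the nearest cent)

$184250.00


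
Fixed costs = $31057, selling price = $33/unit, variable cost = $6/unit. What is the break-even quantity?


Formula: BEQ = Fixed Costs / (Price - Variable Cost)
Contribution margin = $33 - $6 = $27/unit
BEQ = ceil($31057 / $27/unit) = ceil(1150.26) = 1151 units

1151 units


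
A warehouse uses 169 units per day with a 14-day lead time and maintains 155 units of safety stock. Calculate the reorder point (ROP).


Formula: ROP = (Daily Demand * Lead Time) + Safety Stock
Demand during lead time = 169 * 14 = 2366 units
ROP = 2366 + 155 = 2521 units

2521 units


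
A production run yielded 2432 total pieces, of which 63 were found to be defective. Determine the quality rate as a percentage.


Formula: Quality Rate = Good Pieces / Total Pieces * 100
Good pieces = 2432 - 63 = 2369
QR = 2369 / 2432 * 100 = 97.4%

97.4%


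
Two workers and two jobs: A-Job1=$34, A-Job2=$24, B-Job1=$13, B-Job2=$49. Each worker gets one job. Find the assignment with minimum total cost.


Option 1: A->1 + B->2 = $34 + $49 = $83
Option 2: A->2 + B->1 = $24 + $13 = $37
Min cost = min($83, $37) = $37

$37


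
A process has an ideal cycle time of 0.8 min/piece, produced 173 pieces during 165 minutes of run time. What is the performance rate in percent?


Formula: Performance = (Ideal CT * Total Count) / Run Time * 100
Ideal output time = 0.8 * 173 = 138.4 min
Performance = 138.4 / 165 * 100 = 83.9%

83.9%


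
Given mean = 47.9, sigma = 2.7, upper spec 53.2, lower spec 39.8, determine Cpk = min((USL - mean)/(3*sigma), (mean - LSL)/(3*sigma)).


Cpu = (53.2 - 47.9) / (3 * 2.7) = 0.65
Cpl = (47.9 - 39.8) / (3 * 2.7) = 1.0
Cpk = min(0.65, 1.0) = 0.65

0.65


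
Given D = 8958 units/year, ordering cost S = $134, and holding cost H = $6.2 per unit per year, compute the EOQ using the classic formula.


Formula: EOQ = sqrt(2 * D * S / H)
Numerator: 2 * 8958 * 134 = 2400744
2DS/H = 2400744 / 6.2 = 387216.8
EOQ = sqrt(387216.8) = 622.3 units

622.3 units


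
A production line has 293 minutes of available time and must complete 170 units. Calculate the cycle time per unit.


Formula: CT = Available Time / Number of Units
CT = 293 min / 170 units
CT = 1.72 min/unit

1.72 min/unit


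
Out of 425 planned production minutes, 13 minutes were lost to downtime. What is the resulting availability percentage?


Formula: Availability = (Planned Time - Downtime) / Planned Time * 100
Uptime = 425 - 13 = 412 min
Availability = 412 / 425 * 100 = 96.9%

96.9%


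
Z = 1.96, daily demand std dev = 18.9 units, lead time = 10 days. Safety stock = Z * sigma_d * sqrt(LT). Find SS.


Formula: SS = z * sigma_d * sqrt(LT)
sqrt(LT) = sqrt(10) = 3.1623
SS = 1.96 * 18.9 * 3.1623
SS = 117.1 units

117.1 units


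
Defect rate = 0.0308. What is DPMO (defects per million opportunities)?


DPMO = defect_rate * 1000000 = 0.0308 * 1000000

30800


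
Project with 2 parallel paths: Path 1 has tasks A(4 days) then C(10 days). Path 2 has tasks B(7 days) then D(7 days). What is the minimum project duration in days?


Path 1 = 4 + 10 = 14 days
Path 2 = 7 + 7 = 14 days
Duration = max(14, 14) = 14 days

14 days


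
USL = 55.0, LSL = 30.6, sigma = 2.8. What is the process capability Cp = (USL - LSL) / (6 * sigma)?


Cp = (55.0 - 30.6) / (6 * 2.8)

1.45


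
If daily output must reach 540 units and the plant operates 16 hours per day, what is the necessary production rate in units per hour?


Formula: Production Rate = Daily Demand / Available Hours
Rate = 540 units/day / 16 hours/day
Rate = 33.8 units/hour

33.8 units/hour


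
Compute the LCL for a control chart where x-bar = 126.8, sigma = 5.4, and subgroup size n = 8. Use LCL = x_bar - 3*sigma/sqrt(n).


LCL = 126.8 - 3 * 5.4 / sqrt(8)

121.07


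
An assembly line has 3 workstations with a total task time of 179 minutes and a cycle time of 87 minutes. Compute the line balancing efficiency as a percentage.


Formula: Efficiency = Sum of Task Times / (N_stations * CT) * 100
Total station capacity = 3 stations * 87 min = 261 min
Efficiency = 179 / 261 * 100 = 68.6%

68.6%


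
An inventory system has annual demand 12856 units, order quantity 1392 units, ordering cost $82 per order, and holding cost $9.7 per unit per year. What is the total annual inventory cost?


TC = 12856/1392 * 82 + 1392/2 * 9.7

$7508.52


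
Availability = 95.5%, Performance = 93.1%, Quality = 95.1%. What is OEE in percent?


Formula: OEE = Availability * Performance * Quality / 10000
A * P = 95.5% * 93.1% / 100 = 88.91%
OEE = 88.91% * 95.1% / 100 = 84.6%

84.6%


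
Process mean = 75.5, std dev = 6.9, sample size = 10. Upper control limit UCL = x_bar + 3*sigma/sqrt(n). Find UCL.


UCL = 75.5 + 3 * 6.9 / sqrt(10)

82.05


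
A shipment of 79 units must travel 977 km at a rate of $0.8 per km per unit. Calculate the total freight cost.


TC = dist * cost * units = 977 * 0.8 * 79 = $61746.40

$61746.40


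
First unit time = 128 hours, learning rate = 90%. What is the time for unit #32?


Formula: T_n = T_1 * (learning_rate)^(log2(n)) where learning_rate = rate/100
Doublings = log2(32) = 5
T_n = 128 * 0.9^5
T_n = 128 * 0.5905 = 75.6 hours

75.6 hours


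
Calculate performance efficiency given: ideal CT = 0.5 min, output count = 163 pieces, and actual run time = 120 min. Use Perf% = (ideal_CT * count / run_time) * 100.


Formula: Performance = (Ideal CT * Total Count) / Run Time * 100
Ideal output time = 0.5 * 163 = 81.5 min
Performance = 81.5 / 120 * 100 = 67.9%

67.9%


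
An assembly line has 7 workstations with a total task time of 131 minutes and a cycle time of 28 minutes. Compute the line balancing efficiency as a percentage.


Formula: Efficiency = Sum of Task Times / (N_stations * CT) * 100
Total station capacity = 7 stations * 28 min = 196 min
Efficiency = 131 / 196 * 100 = 66.8%

66.8%


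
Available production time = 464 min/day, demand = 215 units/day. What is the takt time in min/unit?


Formula: Takt Time = Available Production Time / Customer Demand
Takt = 464 min/day / 215 units/day
Takt = 2.16 min/unit

2.16 min/unit


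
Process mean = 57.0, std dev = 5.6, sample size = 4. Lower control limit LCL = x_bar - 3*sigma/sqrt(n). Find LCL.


LCL = 57.0 - 3 * 5.6 / sqrt(4)

48.6


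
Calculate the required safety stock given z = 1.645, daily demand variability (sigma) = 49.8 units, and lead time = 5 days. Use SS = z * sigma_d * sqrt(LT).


Formula: SS = z * sigma_d * sqrt(LT)
sqrt(LT) = sqrt(5) = 2.2361
SS = 1.645 * 49.8 * 2.2361
SS = 183.2 units

183.2 units


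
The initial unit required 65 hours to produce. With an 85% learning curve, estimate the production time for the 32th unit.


Formula: T_n = T_1 * (learning_rate)^(log2(n)) where learning_rate = rate/100
Doublings = log2(32) = 5
T_n = 65 * 0.85^5
T_n = 65 * 0.4437 = 28.8 hours

28.8 hours


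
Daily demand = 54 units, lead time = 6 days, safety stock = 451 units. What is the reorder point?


Formula: ROP = (Daily Demand * Lead Time) + Safety Stock
Demand during lead time = 54 * 6 = 324 units
ROP = 324 + 451 = 775 units

775 units


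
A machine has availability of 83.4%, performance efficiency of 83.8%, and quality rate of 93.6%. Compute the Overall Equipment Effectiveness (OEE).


Formula: OEE = Availability * Performance * Quality / 10000
A * P = 83.4% * 83.8% / 100 = 69.89%
OEE = 69.89% * 93.6% / 100 = 65.4%

65.4%


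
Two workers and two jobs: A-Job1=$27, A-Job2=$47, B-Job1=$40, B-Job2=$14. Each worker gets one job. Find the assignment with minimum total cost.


Option 1: A->1 + B->2 = $27 + $14 = $41
Option 2: A->2 + B->1 = $47 + $40 = $87
Min cost = min($41, $87) = $41

$41


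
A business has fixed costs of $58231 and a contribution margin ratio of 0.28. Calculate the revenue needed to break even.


Formula: BER = Fixed Costs / Contribution Margin Ratio
BER = $58231 / 0.28
BER = $207967.86 (to the nearest cent)

$207967.86


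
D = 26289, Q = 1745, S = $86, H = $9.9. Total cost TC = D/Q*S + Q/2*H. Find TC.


TC = 26289/1745 * 86 + 1745/2 * 9.9

$9933.37


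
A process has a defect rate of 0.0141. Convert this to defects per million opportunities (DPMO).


DPMO = defect_rate * 1000000 = 0.0141 * 1000000

14100


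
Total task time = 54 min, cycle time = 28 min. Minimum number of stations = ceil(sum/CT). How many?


Formula: N_min = ceil(Sum of Task Times / Cycle Time)
N_min = ceil(54 min / 28 min) = ceil(1.9286)
N_min = 2 stations

2


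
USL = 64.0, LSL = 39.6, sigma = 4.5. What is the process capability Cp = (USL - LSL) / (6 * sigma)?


Cp = (64.0 - 39.6) / (6 * 4.5)

0.9


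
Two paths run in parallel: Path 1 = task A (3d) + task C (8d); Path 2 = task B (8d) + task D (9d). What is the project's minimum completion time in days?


Path 1 = 3 + 8 = 11 days
Path 2 = 8 + 9 = 17 days
Duration = max(11, 17) = 17 days

17 days


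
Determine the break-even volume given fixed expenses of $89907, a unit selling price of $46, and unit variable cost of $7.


Formula: BEQ = Fixed Costs / (Price - Variable Cost)
Contribution margin = $46 - $7 = $39/unit
BEQ = ceil($89907 / $39/unit) = ceil(2305.31) = 2306 units

2306 units


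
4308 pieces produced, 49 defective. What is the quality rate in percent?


Formula: Quality Rate = Good Pieces / Total Pieces * 100
Good pieces = 4308 - 49 = 4259
QR = 4259 / 4308 * 100 = 98.9%

98.9%


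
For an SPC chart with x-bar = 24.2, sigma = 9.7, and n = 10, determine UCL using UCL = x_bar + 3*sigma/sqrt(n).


UCL = 24.2 + 3 * 9.7 / sqrt(10)

33.4


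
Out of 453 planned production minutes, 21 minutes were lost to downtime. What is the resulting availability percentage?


Formula: Availability = (Planned Time - Downtime) / Planned Time * 100
Uptime = 453 - 21 = 432 min
Availability = 432 / 453 * 100 = 95.4%

95.4%


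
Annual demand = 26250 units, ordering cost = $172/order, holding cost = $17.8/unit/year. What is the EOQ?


Formula: EOQ = sqrt(2 * D * S / H)
Numerator: 2 * 26250 * 172 = 9030000
2DS/H = 9030000 / 17.8 = 507303.4
EOQ = sqrt(507303.4) = 712.3 units

712.3 units


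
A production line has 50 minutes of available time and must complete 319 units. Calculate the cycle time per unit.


Formula: CT = Available Time / Number of Units
CT = 50 min / 319 units
CT = 0.16 min/unit

0.16 min/unit


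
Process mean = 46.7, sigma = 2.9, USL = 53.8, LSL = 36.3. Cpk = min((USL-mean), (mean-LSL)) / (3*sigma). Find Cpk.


Cpu = (53.8 - 46.7) / (3 * 2.9) = 0.82
Cpl = (46.7 - 36.3) / (3 * 2.9) = 1.2
Cpk = min(0.82, 1.2) = 0.82

0.82


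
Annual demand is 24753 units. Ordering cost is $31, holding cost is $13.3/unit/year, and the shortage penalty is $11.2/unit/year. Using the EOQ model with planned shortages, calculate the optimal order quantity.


Formula: EOQ* = sqrt(2DS/H) * sqrt((H+P)/P)
Base EOQ = sqrt(2*24753*31/13.3) = 339.69 units
Correction = sqrt((13.3+11.2)/11.2) = 1.47902
EOQ* = 339.69 * 1.47902 = 502.4 units

502.4 units


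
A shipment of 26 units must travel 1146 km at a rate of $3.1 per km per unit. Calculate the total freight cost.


TC = dist * cost * units = 1146 * 3.1 * 26 = $92367.60

$92367.60


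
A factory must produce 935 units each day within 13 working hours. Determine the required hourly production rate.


Formula: Production Rate = Daily Demand / Available Hours
Rate = 935 units/day / 13 hours/day
Rate = 71.9 units/hour

71.9 units/hour


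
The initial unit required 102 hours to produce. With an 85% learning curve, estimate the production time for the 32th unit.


Formula: T_n = T_1 * (learning_rate)^(log2(n)) where learning_rate = rate/100
Doublings = log2(32) = 5
T_n = 102 * 0.85^5
T_n = 102 * 0.4437 = 45.3 hours

45.3 hours


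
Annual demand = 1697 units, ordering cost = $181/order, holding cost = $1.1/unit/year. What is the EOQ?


Formula: EOQ = sqrt(2 * D * S / H)
Numerator: 2 * 1697 * 181 = 614314
2DS/H = 614314 / 1.1 = 558467.3
EOQ = sqrt(558467.3) = 747.3 units

747.3 units


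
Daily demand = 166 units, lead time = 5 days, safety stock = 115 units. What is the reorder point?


Formula: ROP = (Daily Demand * Lead Time) + Safety Stock
Demand during lead time = 166 * 5 = 830 units
ROP = 830 + 115 = 945 units

945 units


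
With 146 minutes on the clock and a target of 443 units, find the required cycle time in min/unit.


Formula: CT = Available Time / Number of Units
CT = 146 min / 443 units
CT = 0.33 min/unit

0.33 min/unit


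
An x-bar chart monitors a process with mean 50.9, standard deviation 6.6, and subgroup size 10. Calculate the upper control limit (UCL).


UCL = 50.9 + 3 * 6.6 / sqrt(10)

57.16


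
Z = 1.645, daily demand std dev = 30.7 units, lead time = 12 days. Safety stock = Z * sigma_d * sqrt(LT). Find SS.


Formula: SS = z * sigma_d * sqrt(LT)
sqrt(LT) = sqrt(12) = 3.4641
SS = 1.645 * 30.7 * 3.4641
SS = 174.9 units

174.9 units


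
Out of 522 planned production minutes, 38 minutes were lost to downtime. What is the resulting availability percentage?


Formula: Availability = (Planned Time - Downtime) / Planned Time * 100
Uptime = 522 - 38 = 484 min
Availability = 484 / 522 * 100 = 92.7%

92.7%


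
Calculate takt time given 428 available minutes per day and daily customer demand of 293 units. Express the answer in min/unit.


Formula: Takt Time = Available Production Time / Customer Demand
Takt = 428 min/day / 293 units/day
Takt = 1.46 min/unit

1.46 min/unit


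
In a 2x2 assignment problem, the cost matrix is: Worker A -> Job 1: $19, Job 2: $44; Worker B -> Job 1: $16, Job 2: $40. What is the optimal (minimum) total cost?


Option 1: A->1 + B->2 = $19 + $40 = $59
Option 2: A->2 + B->1 = $44 + $16 = $60
Min cost = min($59, $60) = $59

$59


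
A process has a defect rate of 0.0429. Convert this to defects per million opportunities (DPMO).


DPMO = defect_rate * 1000000 = 0.0429 * 1000000

42900


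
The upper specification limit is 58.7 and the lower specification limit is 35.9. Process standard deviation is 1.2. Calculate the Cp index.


Cp = (58.7 - 35.9) / (6 * 1.2)

3.17


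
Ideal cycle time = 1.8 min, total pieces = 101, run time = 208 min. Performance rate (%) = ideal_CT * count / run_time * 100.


Formula: Performance = (Ideal CT * Total Count) / Run Time * 100
Ideal output time = 1.8 * 101 = 181.8 min
Performance = 181.8 / 208 * 100 = 87.4%

87.4%


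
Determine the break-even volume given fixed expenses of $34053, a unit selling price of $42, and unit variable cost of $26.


Formula: BEQ = Fixed Costs / (Price - Variable Cost)
Contribution margin = $42 - $26 = $16/unit
BEQ = ceil($34053 / $16/unit) = ceil(2128.31) = 2129 units

2129 units


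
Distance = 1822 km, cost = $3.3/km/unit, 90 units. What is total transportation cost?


TC = dist * cost * units = 1822 * 3.3 * 90 = $541134.00

$541134.00


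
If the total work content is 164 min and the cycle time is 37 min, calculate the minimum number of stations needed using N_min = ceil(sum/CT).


Formula: N_min = ceil(Sum of Task Times / Cycle Time)
N_min = ceil(164 min / 37 min) = ceil(4.4324)
N_min = 5 stations

5


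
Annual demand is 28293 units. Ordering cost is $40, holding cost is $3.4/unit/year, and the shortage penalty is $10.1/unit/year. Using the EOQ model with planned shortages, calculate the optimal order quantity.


Formula: EOQ* = sqrt(2DS/H) * sqrt((H+P)/P)
Base EOQ = sqrt(2*28293*40/3.4) = 815.92 units
Correction = sqrt((3.4+10.1)/10.1) = 1.15613
EOQ* = 815.92 * 1.15613 = 943.3 units

943.3 units


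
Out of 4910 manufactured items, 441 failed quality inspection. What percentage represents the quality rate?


Formula: Quality Rate = Good Pieces / Total Pieces * 100
Good pieces = 4910 - 441 = 4469
QR = 4469 / 4910 * 100 = 91.0%

91.0%


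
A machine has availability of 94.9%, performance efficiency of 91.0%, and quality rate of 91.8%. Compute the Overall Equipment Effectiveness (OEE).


Formula: OEE = Availability * Performance * Quality / 10000
A * P = 94.9% * 91.0% / 100 = 86.36%
OEE = 86.36% * 91.8% / 100 = 79.3%

79.3%


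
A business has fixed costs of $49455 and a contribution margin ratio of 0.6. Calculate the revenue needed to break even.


Formula: BER = Fixed Costs / Contribution Margin Ratio
BER = $49455 / 0.6
BER = $82425.00 (to the nearest cent)

$82425.00


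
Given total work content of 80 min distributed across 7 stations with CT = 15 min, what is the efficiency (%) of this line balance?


Formula: Efficiency = Sum of Task Times / (N_stations * CT) * 100
Total station capacity = 7 stations * 15 min = 105 min
Efficiency = 80 / 105 * 100 = 76.2%

76.2%


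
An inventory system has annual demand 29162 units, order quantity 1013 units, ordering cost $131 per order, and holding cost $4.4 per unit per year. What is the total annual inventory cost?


TC = 29162/1013 * 131 + 1013/2 * 4.4

$5999.80
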